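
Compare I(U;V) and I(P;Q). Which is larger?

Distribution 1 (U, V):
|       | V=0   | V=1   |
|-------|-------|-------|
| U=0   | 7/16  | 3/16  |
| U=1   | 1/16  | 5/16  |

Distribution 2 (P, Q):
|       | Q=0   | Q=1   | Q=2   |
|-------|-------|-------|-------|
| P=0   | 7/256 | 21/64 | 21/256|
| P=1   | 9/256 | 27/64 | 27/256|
Distribution 1 (U, V):
Marginal P(U) (row sums):
  P(U=0) = 7/16 + 3/16 = 5/8
  P(U=1) = 1/16 + 5/16 = 3/8
Marginal P(V) (column sums):
  P(V=0) = 7/16 + 1/16 = 1/2
  P(V=1) = 3/16 + 5/16 = 1/2

H(U) = -[(5/8)·log₂(5/8) + (3/8)·log₂(3/8)]
  = 0.4238 + 0.5306
  = 0.9544 bits
H(V) = -[(1/2)·log₂(1/2) + (1/2)·log₂(1/2)]
  = 0.5000 + 0.5000
  = 1.0000 bits
H(U,V) = -[(7/16)·log₂(7/16) + (3/16)·log₂(3/16) + (1/16)·log₂(1/16) + (5/16)·log₂(5/16)]
  = 0.5218 + 0.4528 + 0.2500 + 0.5244
  = 1.7490 bits

I(U;V) = H(U) + H(V) - H(U,V)
  = 0.9544 + 1.0000 - 1.7490
  = 0.2054 bits

Distribution 2 (P, Q):
Marginal P(P) (row sums):
  P(P=0) = 7/256 + 21/64 + 21/256 = 7/16
  P(P=1) = 9/256 + 27/64 + 27/256 = 9/16
Marginal P(Q) (column sums):
  P(Q=0) = 7/256 + 9/256 = 1/16
  P(Q=1) = 21/64 + 27/64 = 3/4
  P(Q=2) = 21/256 + 27/256 = 3/16

H(P) = -[(7/16)·log₂(7/16) + (9/16)·log₂(9/16)]
  = 0.5218 + 0.4669
  = 0.9887 bits
H(Q) = -[(1/16)·log₂(1/16) + (3/4)·log₂(3/4) + (3/16)·log₂(3/16)]
  = 0.2500 + 0.3113 + 0.4528
  = 1.0141 bits
H(P,Q) = -[(7/256)·log₂(7/256) + (21/64)·log₂(21/64) + (21/256)·log₂(21/256) + (9/256)·log₂(9/256) + (27/64)·log₂(27/64) + (27/256)·log₂(27/256)]
  = 0.1420 + 0.5275 + 0.2959 + 0.1698 + 0.5253 + 0.3423
  = 2.0028 bits

I(P;Q) = H(P) + H(Q) - H(P,Q)
  = 0.9887 + 1.0141 - 2.0028
  = 0.0000 bits

I(U;V) = 0.2054 bits > I(P;Q) = 0.0000 bits, so (U, V) has the higher mutual information (stronger dependence).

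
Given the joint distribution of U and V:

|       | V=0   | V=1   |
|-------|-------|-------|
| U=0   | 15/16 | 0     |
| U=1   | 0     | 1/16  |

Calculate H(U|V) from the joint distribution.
Marginal P(V) (column sums):
  P(V=0) = 15/16 + 0 = 15/16
  P(V=1) = 0 + 1/16 = 1/16

H(U|V) = -Σ P(U,V)·log₂ P(U|V), where P(U|V) = P(U,V) / P(V)
  (cells with P(U,V) = 0 contribute 0)
  (U=0,V=0): P(U|V) = (15/16)/(15/16) = 1;  -(15/16)·log₂(1) = 0.0000
  (U=1,V=1): P(U|V) = (1/16)/(1/16) = 1;  -(1/16)·log₂(1) = 0.0000
H(U|V) = 0.0000 + 0.0000
  = 0.0000 bits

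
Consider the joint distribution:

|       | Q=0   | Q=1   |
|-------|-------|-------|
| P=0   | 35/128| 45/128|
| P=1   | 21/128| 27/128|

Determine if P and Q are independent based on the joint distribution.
Marginal P(P) (row sums):
  P(P=0) = 35/128 + 45/128 = 5/8
  P(P=1) = 21/128 + 27/128 = 3/8
Marginal P(Q) (column sums):
  P(Q=0) = 35/128 + 21/128 = 7/16
  P(Q=1) = 45/128 + 27/128 = 9/16

P and Q are independent iff P(P=i,Q=j) = P(P=i)·P(Q=j) for every cell.
  P(P=0)·P(Q=0) = 5/8 × 7/16 = 35/128 = P(P=0,Q=0) ✓
  P(P=0)·P(Q=1) = 5/8 × 9/16 = 45/128 = P(P=0,Q=1) ✓
  P(P=1)·P(Q=0) = 3/8 × 7/16 = 21/128 = P(P=1,Q=0) ✓
  P(P=1)·P(Q=1) = 3/8 × 9/16 = 27/128 = P(P=1,Q=1) ✓

Yes, P and Q are independent: every cell factors, so I(P;Q) = 0 bits.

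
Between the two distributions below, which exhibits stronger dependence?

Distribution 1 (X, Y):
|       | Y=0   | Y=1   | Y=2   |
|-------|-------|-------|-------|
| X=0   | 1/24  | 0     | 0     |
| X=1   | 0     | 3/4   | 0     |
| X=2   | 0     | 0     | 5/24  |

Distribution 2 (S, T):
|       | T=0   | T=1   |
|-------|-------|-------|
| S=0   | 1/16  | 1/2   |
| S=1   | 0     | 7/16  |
Distribution 1 (X, Y):
Marginal P(X) (row sums):
  P(X=0) = 1/24 + 0 + 0 = 1/24
  P(X=1) = 0 + 3/4 + 0 = 3/4
  P(X=2) = 0 + 0 + 5/24 = 5/24
Marginal P(Y) (column sums):
  P(Y=0) = 1/24 + 0 + 0 = 1/24
  P(Y=1) = 0 + 3/4 + 0 = 3/4
  P(Y=2) = 0 + 0 + 5/24 = 5/24

H(X) = -[(1/24)·log₂(1/24) + (3/4)·log₂(3/4) + (5/24)·log₂(5/24)]
  = 0.1910 + 0.3113 + 0.4715
  = 0.9738 bits
H(Y) = -[(1/24)·log₂(1/24) + (3/4)·log₂(3/4) + (5/24)·log₂(5/24)]
  = 0.1910 + 0.3113 + 0.4715
  = 0.9738 bits
H(X,Y) = -[(1/24)·log₂(1/24) + (3/4)·log₂(3/4) + (5/24)·log₂(5/24)]
  = 0.1910 + 0.3113 + 0.4715
  = 0.9738 bits

I(X;Y) = H(X) + H(Y) - H(X,Y)
  = 0.9738 + 0.9738 - 0.9738
  = 0.9738 bits

Distribution 2 (S, T):
Marginal P(S) (row sums):
  P(S=0) = 1/16 + 1/2 = 9/16
  P(S=1) = 0 + 7/16 = 7/16
Marginal P(T) (column sums):
  P(T=0) = 1/16 + 0 = 1/16
  P(T=1) = 1/2 + 7/16 = 15/16

H(S) = -[(9/16)·log₂(9/16) + (7/16)·log₂(7/16)]
  = 0.4669 + 0.5218
  = 0.9887 bits
H(T) = -[(1/16)·log₂(1/16) + (15/16)·log₂(15/16)]
  = 0.2500 + 0.0873
  = 0.3373 bits
H(S,T) = -[(1/16)·log₂(1/16) + (1/2)·log₂(1/2) + (7/16)·log₂(7/16)]
  = 0.2500 + 0.5000 + 0.5218
  = 1.2718 bits

I(S;T) = H(S) + H(T) - H(S,T)
  = 0.9887 + 0.3373 - 1.2718
  = 0.0542 bits

I(X;Y) = 0.9738 bits > I(S;T) = 0.0542 bits, so (X, Y) has the higher mutual information (stronger dependence).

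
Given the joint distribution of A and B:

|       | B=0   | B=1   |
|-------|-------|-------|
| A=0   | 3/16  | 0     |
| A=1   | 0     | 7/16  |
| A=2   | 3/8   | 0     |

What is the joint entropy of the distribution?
H(A,B) = -Σ P(A,B) log₂ P(A,B), summed over the non-zero cells:
H(A,B) = -[(3/16)·log₂(3/16) + (7/16)·log₂(7/16) + (3/8)·log₂(3/8)]
  = 0.4528 + 0.5218 + 0.5306
  = 1.5052 bits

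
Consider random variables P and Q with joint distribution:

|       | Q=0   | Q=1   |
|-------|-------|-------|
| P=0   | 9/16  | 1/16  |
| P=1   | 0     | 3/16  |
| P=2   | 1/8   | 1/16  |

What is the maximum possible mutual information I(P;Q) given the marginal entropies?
The upper bound on mutual information is I(P;Q) ≤ min(H(P), H(Q)).

Marginal P(P) (row sums):
  P(P=0) = 9/16 + 1/16 = 5/8
  P(P=1) = 0 + 3/16 = 3/16
  P(P=2) = 1/8 + 1/16 = 3/16
Marginal P(Q) (column sums):
  P(Q=0) = 9/16 + 0 + 1/8 = 11/16
  P(Q=1) = 1/16 + 3/16 + 1/16 = 5/16

H(P) = -[(5/8)·log₂(5/8) + (3/16)·log₂(3/16) + (3/16)·log₂(3/16)]
  = 0.4238 + 0.4528 + 0.4528
  = 1.3294 bits
H(Q) = -[(11/16)·log₂(11/16) + (5/16)·log₂(5/16)]
  = 0.3716 + 0.5244
  = 0.8960 bits

Maximum possible I(P;Q) = min(1.3294, 0.8960) = 0.8960 bits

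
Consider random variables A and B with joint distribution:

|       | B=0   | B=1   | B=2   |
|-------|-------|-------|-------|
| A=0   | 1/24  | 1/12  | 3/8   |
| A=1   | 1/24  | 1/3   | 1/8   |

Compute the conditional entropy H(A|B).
Marginal P(B) (column sums):
  P(B=0) = 1/24 + 1/24 = 1/12
  P(B=1) = 1/12 + 1/3 = 5/12
  P(B=2) = 3/8 + 1/8 = 1/2

H(A|B) = -Σ P(A,B)·log₂ P(A|B), where P(A|B) = P(A,B) / P(B)
  (A=0,B=0): P(A|B) = (1/24)/(1/12) = 1/2;  -(1/24)·log₂(1/2) = 0.0417
  (A=0,B=1): P(A|B) = (1/12)/(5/12) = 1/5;  -(1/12)·log₂(1/5) = 0.1935
  (A=0,B=2): P(A|B) = (3/8)/(1/2) = 3/4;  -(3/8)·log₂(3/4) = 0.1556
  (A=1,B=0): P(A|B) = (1/24)/(1/12) = 1/2;  -(1/24)·log₂(1/2) = 0.0417
  (A=1,B=1): P(A|B) = (1/3)/(5/12) = 4/5;  -(1/3)·log₂(4/5) = 0.1073
  (A=1,B=2): P(A|B) = (1/8)/(1/2) = 1/4;  -(1/8)·log₂(1/4) = 0.2500
H(A|B) = 0.0417 + 0.1935 + 0.1556 + 0.0417 + 0.1073 + 0.2500
  = 0.7898 bits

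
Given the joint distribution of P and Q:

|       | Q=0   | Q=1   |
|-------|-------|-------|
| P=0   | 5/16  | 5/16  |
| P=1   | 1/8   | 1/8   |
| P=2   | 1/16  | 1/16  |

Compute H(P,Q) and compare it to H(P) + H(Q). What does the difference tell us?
Marginal P(P) (row sums):
  P(P=0) = 5/16 + 5/16 = 5/8
  P(P=1) = 1/8 + 1/8 = 1/4
  P(P=2) = 1/16 + 1/16 = 1/8
Marginal P(Q) (column sums):
  P(Q=0) = 5/16 + 1/8 + 1/16 = 1/2
  P(Q=1) = 5/16 + 1/8 + 1/16 = 1/2

H(P,Q) = -[(5/16)·log₂(5/16) + (5/16)·log₂(5/16) + (1/8)·log₂(1/8) + (1/8)·log₂(1/8) + (1/16)·log₂(1/16) + (1/16)·log₂(1/16)]
  = 0.5244 + 0.5244 + 0.3750 + 0.3750 + 0.2500 + 0.2500
  = 2.2988 bits
H(P) = -[(5/8)·log₂(5/8) + (1/4)·log₂(1/4) + (1/8)·log₂(1/8)]
  = 0.4238 + 0.5000 + 0.3750
  = 1.2988 bits
H(Q) = -[(1/2)·log₂(1/2) + (1/2)·log₂(1/2)]
  = 0.5000 + 0.5000
  = 1.0000 bits

H(P) + H(Q) = 1.2988 + 1.0000 = 2.2988 bits
Difference: H(P) + H(Q) - H(P,Q) = 2.2988 - 2.2988 = 0.0000 bits = I(P;Q)

The difference is the mutual information; it is 0 here, so P and Q are independent (the joint entropy equals the sum of the marginal entropies).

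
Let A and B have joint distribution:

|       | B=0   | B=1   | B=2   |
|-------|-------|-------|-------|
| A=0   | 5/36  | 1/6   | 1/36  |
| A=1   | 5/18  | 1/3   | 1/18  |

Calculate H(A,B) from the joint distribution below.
H(A,B) = -Σ P(A,B) log₂ P(A,B), summed over the non-zero cells:
H(A,B) = -[(5/36)·log₂(5/36) + (1/6)·log₂(1/6) + (1/36)·log₂(1/36) + (5/18)·log₂(5/18) + (1/3)·log₂(1/3) + (1/18)·log₂(1/18)]
  = 0.3956 + 0.4308 + 0.1436 + 0.5133 + 0.5283 + 0.2317
  = 2.2433 bits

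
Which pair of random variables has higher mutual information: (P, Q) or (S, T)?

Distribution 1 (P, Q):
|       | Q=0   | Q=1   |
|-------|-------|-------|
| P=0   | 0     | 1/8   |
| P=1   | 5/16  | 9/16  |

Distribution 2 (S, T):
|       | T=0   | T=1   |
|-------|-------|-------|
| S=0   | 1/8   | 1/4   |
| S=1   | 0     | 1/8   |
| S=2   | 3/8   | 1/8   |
Distribution 1 (P, Q):
Marginal P(P) (row sums):
  P(P=0) = 0 + 1/8 = 1/8
  P(P=1) = 5/16 + 9/16 = 7/8
Marginal P(Q) (column sums):
  P(Q=0) = 0 + 5/16 = 5/16
  P(Q=1) = 1/8 + 9/16 = 11/16

H(P) = -[(1/8)·log₂(1/8) + (7/8)·log₂(7/8)]
  = 0.3750 + 0.1686
  = 0.5436 bits
H(Q) = -[(5/16)·log₂(5/16) + (11/16)·log₂(11/16)]
  = 0.5244 + 0.3716
  = 0.8960 bits
H(P,Q) = -[(1/8)·log₂(1/8) + (5/16)·log₂(5/16) + (9/16)·log₂(9/16)]
  = 0.3750 + 0.5244 + 0.4669
  = 1.3663 bits

I(P;Q) = H(P) + H(Q) - H(P,Q)
  = 0.5436 + 0.8960 - 1.3663
  = 0.0733 bits

Distribution 2 (S, T):
Marginal P(S) (row sums):
  P(S=0) = 1/8 + 1/4 = 3/8
  P(S=1) = 0 + 1/8 = 1/8
  P(S=2) = 3/8 + 1/8 = 1/2
Marginal P(T) (column sums):
  P(T=0) = 1/8 + 0 + 3/8 = 1/2
  P(T=1) = 1/4 + 1/8 + 1/8 = 1/2

H(S) = -[(3/8)·log₂(3/8) + (1/8)·log₂(1/8) + (1/2)·log₂(1/2)]
  = 0.5306 + 0.3750 + 0.5000
  = 1.4056 bits
H(T) = -[(1/2)·log₂(1/2) + (1/2)·log₂(1/2)]
  = 0.5000 + 0.5000
  = 1.0000 bits
H(S,T) = -[(1/8)·log₂(1/8) + (1/4)·log₂(1/4) + (1/8)·log₂(1/8) + (3/8)·log₂(3/8) + (1/8)·log₂(1/8)]
  = 0.3750 + 0.5000 + 0.3750 + 0.5306 + 0.3750
  = 2.1556 bits

I(S;T) = H(S) + H(T) - H(S,T)
  = 1.4056 + 1.0000 - 2.1556
  = 0.2500 bits

I(S;T) = 0.2500 bits > I(P;Q) = 0.0733 bits, so (S, T) has the higher mutual information (stronger dependence).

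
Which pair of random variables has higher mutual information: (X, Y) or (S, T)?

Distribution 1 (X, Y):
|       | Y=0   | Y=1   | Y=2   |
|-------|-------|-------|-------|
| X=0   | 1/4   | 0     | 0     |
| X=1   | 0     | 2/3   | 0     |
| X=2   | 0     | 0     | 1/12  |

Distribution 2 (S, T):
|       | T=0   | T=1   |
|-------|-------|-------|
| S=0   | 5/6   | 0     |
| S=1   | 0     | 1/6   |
Distribution 1 (X, Y):
Marginal P(X) (row sums):
  P(X=0) = 1/4 + 0 + 0 = 1/4
  P(X=1) = 0 + 2/3 + 0 = 2/3
  P(X=2) = 0 + 0 + 1/12 = 1/12
Marginal P(Y) (column sums):
  P(Y=0) = 1/4 + 0 + 0 = 1/4
  P(Y=1) = 0 + 2/3 + 0 = 2/3
  P(Y=2) = 0 + 0 + 1/12 = 1/12

H(X) = -[(1/4)·log₂(1/4) + (2/3)·log₂(2/3) + (1/12)·log₂(1/12)]
  = 0.5000 + 0.3900 + 0.2987
  = 1.1887 bits
H(Y) = -[(1/4)·log₂(1/4) + (2/3)·log₂(2/3) + (1/12)·log₂(1/12)]
  = 0.5000 + 0.3900 + 0.2987
  = 1.1887 bits
H(X,Y) = -[(1/4)·log₂(1/4) + (2/3)·log₂(2/3) + (1/12)·log₂(1/12)]
  = 0.5000 + 0.3900 + 0.2987
  = 1.1887 bits

I(X;Y) = H(X) + H(Y) - H(X,Y)
  = 1.1887 + 1.1887 - 1.1887
  = 1.1887 bits

Distribution 2 (S, T):
Marginal P(S) (row sums):
  P(S=0) = 5/6 + 0 = 5/6
  P(S=1) = 0 + 1/6 = 1/6
Marginal P(T) (column sums):
  P(T=0) = 5/6 + 0 = 5/6
  P(T=1) = 0 + 1/6 = 1/6

H(S) = -[(5/6)·log₂(5/6) + (1/6)·log₂(1/6)]
  = 0.2192 + 0.4308
  = 0.6500 bits
H(T) = -[(5/6)·log₂(5/6) + (1/6)·log₂(1/6)]
  = 0.2192 + 0.4308
  = 0.6500 bits
H(S,T) = -[(5/6)·log₂(5/6) + (1/6)·log₂(1/6)]
  = 0.2192 + 0.4308
  = 0.6500 bits

I(S;T) = H(S) + H(T) - H(S,T)
  = 0.6500 + 0.6500 - 0.6500
  = 0.6500 bits

I(X;Y) = 1.1887 bits > I(S;T) = 0.6500 bits, so (X, Y) has the higher mutual information (stronger dependence).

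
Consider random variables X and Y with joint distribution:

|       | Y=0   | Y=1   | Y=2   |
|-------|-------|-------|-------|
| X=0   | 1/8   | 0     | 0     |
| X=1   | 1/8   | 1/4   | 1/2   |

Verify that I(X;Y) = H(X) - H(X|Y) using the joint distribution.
Left side, from I(X;Y) = H(X) + H(Y) - H(X,Y):
Marginal P(X) (row sums):
  P(X=0) = 1/8 + 0 + 0 = 1/8
  P(X=1) = 1/8 + 1/4 + 1/2 = 7/8
Marginal P(Y) (column sums):
  P(Y=0) = 1/8 + 1/8 = 1/4
  P(Y=1) = 0 + 1/4 = 1/4
  P(Y=2) = 0 + 1/2 = 1/2

H(X) = -[(1/8)·log₂(1/8) + (7/8)·log₂(7/8)]
  = 0.3750 + 0.1686
  = 0.5436 bits
H(Y) = -[(1/4)·log₂(1/4) + (1/4)·log₂(1/4) + (1/2)·log₂(1/2)]
  = 0.5000 + 0.5000 + 0.5000
  = 1.5000 bits
H(X,Y) = -[(1/8)·log₂(1/8) + (1/8)·log₂(1/8) + (1/4)·log₂(1/4) + (1/2)·log₂(1/2)]
  = 0.3750 + 0.3750 + 0.5000 + 0.5000
  = 1.7500 bits

I(X;Y) = H(X) + H(Y) - H(X,Y)
  = 0.5436 + 1.5000 - 1.7500
  = 0.2936 bits

Right side, with H(X|Y) computed directly from the conditional probabilities:
H(X|Y) = -Σ P(X,Y)·log₂ P(X|Y), where P(X|Y) = P(X,Y) / P(Y)
  (cells with P(X,Y) = 0 contribute 0)
  (X=0,Y=0): P(X|Y) = (1/8)/(1/4) = 1/2;  -(1/8)·log₂(1/2) = 0.1250
  (X=1,Y=0): P(X|Y) = (1/8)/(1/4) = 1/2;  -(1/8)·log₂(1/2) = 0.1250
  (X=1,Y=1): P(X|Y) = (1/4)/(1/4) = 1;  -(1/4)·log₂(1) = 0.0000
  (X=1,Y=2): P(X|Y) = (1/2)/(1/2) = 1;  -(1/2)·log₂(1) = 0.0000
H(X|Y) = 0.1250 + 0.1250 + 0.0000 + 0.0000
  = 0.2500 bits
H(X) - H(X|Y) = 0.5436 - 0.2500 = 0.2936 bits

Both sides equal 0.2936 bits, so I(X;Y) = H(X) - H(X|Y) ✓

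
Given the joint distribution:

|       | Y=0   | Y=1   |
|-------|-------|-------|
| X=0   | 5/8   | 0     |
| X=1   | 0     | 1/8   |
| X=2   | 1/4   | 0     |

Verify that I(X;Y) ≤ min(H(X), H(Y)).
Marginal P(X) (row sums):
  P(X=0) = 5/8 + 0 = 5/8
  P(X=1) = 0 + 1/8 = 1/8
  P(X=2) = 1/4 + 0 = 1/4
Marginal P(Y) (column sums):
  P(Y=0) = 5/8 + 0 + 1/4 = 7/8
  P(Y=1) = 0 + 1/8 + 0 = 1/8

H(X) = -[(5/8)·log₂(5/8) + (1/8)·log₂(1/8) + (1/4)·log₂(1/4)]
  = 0.4238 + 0.3750 + 0.5000
  = 1.2988 bits
H(Y) = -[(7/8)·log₂(7/8) + (1/8)·log₂(1/8)]
  = 0.1686 + 0.3750
  = 0.5436 bits
H(X,Y) = -[(5/8)·log₂(5/8) + (1/8)·log₂(1/8) + (1/4)·log₂(1/4)]
  = 0.4238 + 0.3750 + 0.5000
  = 1.2988 bits

I(X;Y) = H(X) + H(Y) - H(X,Y)
  = 1.2988 + 0.5436 - 1.2988
  = 0.5436 bits

min(H(X), H(Y)) = min(1.2988, 0.5436) = 0.5436 bits
Since 0.5436 ≤ 0.5436, the bound is satisfied ✓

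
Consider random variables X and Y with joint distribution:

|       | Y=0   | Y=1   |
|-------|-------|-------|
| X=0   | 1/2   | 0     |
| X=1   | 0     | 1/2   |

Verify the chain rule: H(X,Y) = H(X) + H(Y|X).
Left side:
H(X,Y) = -[(1/2)·log₂(1/2) + (1/2)·log₂(1/2)]
  = 0.5000 + 0.5000
  = 1.0000 bits

Right side:
Marginal P(X) (row sums):
  P(X=0) = 1/2 + 0 = 1/2
  P(X=1) = 0 + 1/2 = 1/2
H(X) = -[(1/2)·log₂(1/2) + (1/2)·log₂(1/2)]
  = 0.5000 + 0.5000
  = 1.0000 bits
H(Y|X) = -Σ P(X,Y)·log₂ P(Y|X), where P(Y|X) = P(X,Y) / P(X)
  (cells with P(X,Y) = 0 contribute 0)
  (X=0,Y=0): P(Y|X) = (1/2)/(1/2) = 1;  -(1/2)·log₂(1) = 0.0000
  (X=1,Y=1): P(Y|X) = (1/2)/(1/2) = 1;  -(1/2)·log₂(1) = 0.0000
H(Y|X) = 0.0000 + 0.0000
  = 0.0000 bits
H(X) + H(Y|X) = 1.0000 + 0.0000 = 1.0000 bits

Both sides equal 1.0000 bits, so the chain rule holds ✓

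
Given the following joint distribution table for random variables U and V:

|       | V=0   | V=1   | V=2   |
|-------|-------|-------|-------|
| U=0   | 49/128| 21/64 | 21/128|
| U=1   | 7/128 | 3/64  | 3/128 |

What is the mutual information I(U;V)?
Marginal P(U) (row sums):
  P(U=0) = 49/128 + 21/64 + 21/128 = 7/8
  P(U=1) = 7/128 + 3/64 + 3/128 = 1/8
Marginal P(V) (column sums):
  P(V=0) = 49/128 + 7/128 = 7/16
  P(V=1) = 21/64 + 3/64 = 3/8
  P(V=2) = 21/128 + 3/128 = 3/16

H(U) = -[(7/8)·log₂(7/8) + (1/8)·log₂(1/8)]
  = 0.1686 + 0.3750
  = 0.5436 bits
H(V) = -[(7/16)·log₂(7/16) + (3/8)·log₂(3/8) + (3/16)·log₂(3/16)]
  = 0.5218 + 0.5306 + 0.4528
  = 1.5052 bits
H(U,V) = -[(49/128)·log₂(49/128) + (21/64)·log₂(21/64) + (21/128)·log₂(21/128) + (7/128)·log₂(7/128) + (3/64)·log₂(3/64) + (3/128)·log₂(3/128)]
  = 0.5303 + 0.5275 + 0.4278 + 0.2293 + 0.2070 + 0.1269
  = 2.0488 bits

I(U;V) = H(U) + H(V) - H(U,V)
  = 0.5436 + 1.5052 - 2.0488
  = 0.0000 bits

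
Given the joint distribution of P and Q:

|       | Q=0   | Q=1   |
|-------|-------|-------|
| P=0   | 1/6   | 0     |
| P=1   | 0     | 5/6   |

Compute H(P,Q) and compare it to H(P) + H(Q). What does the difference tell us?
Marginal P(P) (row sums):
  P(P=0) = 1/6 + 0 = 1/6
  P(P=1) = 0 + 5/6 = 5/6
Marginal P(Q) (column sums):
  P(Q=0) = 1/6 + 0 = 1/6
  P(Q=1) = 0 + 5/6 = 5/6

H(P,Q) = -[(1/6)·log₂(1/6) + (5/6)·log₂(5/6)]
  = 0.4308 + 0.2192
  = 0.6500 bits
H(P) = -[(1/6)·log₂(1/6) + (5/6)·log₂(5/6)]
  = 0.4308 + 0.2192
  = 0.6500 bits
H(Q) = -[(1/6)·log₂(1/6) + (5/6)·log₂(5/6)]
  = 0.4308 + 0.2192
  = 0.6500 bits

H(P) + H(Q) = 0.6500 + 0.6500 = 1.3000 bits
Difference: H(P) + H(Q) - H(P,Q) = 1.3000 - 0.6500 = 0.6500 bits = I(P;Q)

The difference is the mutual information; it is positive here, so P and Q are dependent (knowing one reduces uncertainty about the other by 0.6500 bits).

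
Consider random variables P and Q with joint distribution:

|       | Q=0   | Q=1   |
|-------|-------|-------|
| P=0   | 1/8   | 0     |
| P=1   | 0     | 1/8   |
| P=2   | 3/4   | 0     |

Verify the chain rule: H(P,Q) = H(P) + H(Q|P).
Left side:
H(P,Q) = -[(1/8)·log₂(1/8) + (1/8)·log₂(1/8) + (3/4)·log₂(3/4)]
  = 0.3750 + 0.3750 + 0.3113
  = 1.0613 bits

Right side:
Marginal P(P) (row sums):
  P(P=0) = 1/8 + 0 = 1/8
  P(P=1) = 0 + 1/8 = 1/8
  P(P=2) = 3/4 + 0 = 3/4
H(P) = -[(1/8)·log₂(1/8) + (1/8)·log₂(1/8) + (3/4)·log₂(3/4)]
  = 0.3750 + 0.3750 + 0.3113
  = 1.0613 bits
H(Q|P) = -Σ P(P,Q)·log₂ P(Q|P), where P(Q|P) = P(P,Q) / P(P)
  (cells with P(P,Q) = 0 contribute 0)
  (P=0,Q=0): P(Q|P) = (1/8)/(1/8) = 1;  -(1/8)·log₂(1) = 0.0000
  (P=1,Q=1): P(Q|P) = (1/8)/(1/8) = 1;  -(1/8)·log₂(1) = 0.0000
  (P=2,Q=0): P(Q|P) = (3/4)/(3/4) = 1;  -(3/4)·log₂(1) = 0.0000
H(Q|P) = 0.0000 + 0.0000 + 0.0000
  = 0.0000 bits
H(P) + H(Q|P) = 1.0613 + 0.0000 = 1.0613 bits

Both sides equal 1.0613 bits, so the chain rule holds ✓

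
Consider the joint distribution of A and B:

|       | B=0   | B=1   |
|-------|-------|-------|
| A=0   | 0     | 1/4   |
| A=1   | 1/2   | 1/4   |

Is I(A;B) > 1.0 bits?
Marginal P(A) (row sums):
  P(A=0) = 0 + 1/4 = 1/4
  P(A=1) = 1/2 + 1/4 = 3/4
Marginal P(B) (column sums):
  P(B=0) = 0 + 1/2 = 1/2
  P(B=1) = 1/4 + 1/4 = 1/2

H(A) = -[(1/4)·log₂(1/4) + (3/4)·log₂(3/4)]
  = 0.5000 + 0.3113
  = 0.8113 bits
H(B) = -[(1/2)·log₂(1/2) + (1/2)·log₂(1/2)]
  = 0.5000 + 0.5000
  = 1.0000 bits
H(A,B) = -[(1/4)·log₂(1/4) + (1/2)·log₂(1/2) + (1/4)·log₂(1/4)]
  = 0.5000 + 0.5000 + 0.5000
  = 1.5000 bits

I(A;B) = H(A) + H(B) - H(A,B)
  = 0.8113 + 1.0000 - 1.5000
  = 0.3113 bits

No. I(A;B) = 0.3113 bits, which is ≤ 1.0 bits.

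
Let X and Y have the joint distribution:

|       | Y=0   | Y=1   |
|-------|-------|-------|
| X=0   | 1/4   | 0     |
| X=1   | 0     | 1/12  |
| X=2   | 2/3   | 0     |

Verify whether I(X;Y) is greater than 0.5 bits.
Marginal P(X) (row sums):
  P(X=0) = 1/4 + 0 = 1/4
  P(X=1) = 0 + 1/12 = 1/12
  P(X=2) = 2/3 + 0 = 2/3
Marginal P(Y) (column sums):
  P(Y=0) = 1/4 + 0 + 2/3 = 11/12
  P(Y=1) = 0 + 1/12 + 0 = 1/12

H(X) = -[(1/4)·log₂(1/4) + (1/12)·log₂(1/12) + (2/3)·log₂(2/3)]
  = 0.5000 + 0.2987 + 0.3900
  = 1.1887 bits
H(Y) = -[(11/12)·log₂(11/12) + (1/12)·log₂(1/12)]
  = 0.1151 + 0.2987
  = 0.4138 bits
H(X,Y) = -[(1/4)·log₂(1/4) + (1/12)·log₂(1/12) + (2/3)·log₂(2/3)]
  = 0.5000 + 0.2987 + 0.3900
  = 1.1887 bits

I(X;Y) = H(X) + H(Y) - H(X,Y)
  = 1.1887 + 0.4138 - 1.1887
  = 0.4138 bits

No. I(X;Y) = 0.4138 bits, which is ≤ 0.5 bits.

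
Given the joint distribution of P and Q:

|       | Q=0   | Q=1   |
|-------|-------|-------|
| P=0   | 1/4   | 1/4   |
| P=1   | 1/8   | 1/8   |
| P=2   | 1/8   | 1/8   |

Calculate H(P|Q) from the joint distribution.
Marginal P(Q) (column sums):
  P(Q=0) = 1/4 + 1/8 + 1/8 = 1/2
  P(Q=1) = 1/4 + 1/8 + 1/8 = 1/2

H(P|Q) = -Σ P(P,Q)·log₂ P(P|Q), where P(P|Q) = P(P,Q) / P(Q)
  (P=0,Q=0): P(P|Q) = (1/4)/(1/2) = 1/2;  -(1/4)·log₂(1/2) = 0.2500
  (P=0,Q=1): P(P|Q) = (1/4)/(1/2) = 1/2;  -(1/4)·log₂(1/2) = 0.2500
  (P=1,Q=0): P(P|Q) = (1/8)/(1/2) = 1/4;  -(1/8)·log₂(1/4) = 0.2500
  (P=1,Q=1): P(P|Q) = (1/8)/(1/2) = 1/4;  -(1/8)·log₂(1/4) = 0.2500
  (P=2,Q=0): P(P|Q) = (1/8)/(1/2) = 1/4;  -(1/8)·log₂(1/4) = 0.2500
  (P=2,Q=1): P(P|Q) = (1/8)/(1/2) = 1/4;  -(1/8)·log₂(1/4) = 0.2500
H(P|Q) = 0.2500 + 0.2500 + 0.2500 + 0.2500 + 0.2500 + 0.2500
  = 1.5000 bits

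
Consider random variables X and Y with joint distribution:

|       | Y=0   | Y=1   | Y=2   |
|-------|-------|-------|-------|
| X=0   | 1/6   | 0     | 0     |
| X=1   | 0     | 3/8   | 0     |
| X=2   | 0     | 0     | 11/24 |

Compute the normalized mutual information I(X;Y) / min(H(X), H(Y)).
Marginal P(X) (row sums):
  P(X=0) = 1/6 + 0 + 0 = 1/6
  P(X=1) = 0 + 3/8 + 0 = 3/8
  P(X=2) = 0 + 0 + 11/24 = 11/24
Marginal P(Y) (column sums):
  P(Y=0) = 1/6 + 0 + 0 = 1/6
  P(Y=1) = 0 + 3/8 + 0 = 3/8
  P(Y=2) = 0 + 0 + 11/24 = 11/24

H(X) = -[(1/6)·log₂(1/6) + (3/8)·log₂(3/8) + (11/24)·log₂(11/24)]
  = 0.4308 + 0.5306 + 0.5159
  = 1.4773 bits
H(Y) = -[(1/6)·log₂(1/6) + (3/8)·log₂(3/8) + (11/24)·log₂(11/24)]
  = 0.4308 + 0.5306 + 0.5159
  = 1.4773 bits
H(X,Y) = -[(1/6)·log₂(1/6) + (3/8)·log₂(3/8) + (11/24)·log₂(11/24)]
  = 0.4308 + 0.5306 + 0.5159
  = 1.4773 bits

I(X;Y) = H(X) + H(Y) - H(X,Y)
  = 1.4773 + 1.4773 - 1.4773
  = 1.4773 bits

min(H(X), H(Y)) = min(1.4773, 1.4773) = 1.4773 bits
Normalized MI = 1.4773 / 1.4773 = 1.0000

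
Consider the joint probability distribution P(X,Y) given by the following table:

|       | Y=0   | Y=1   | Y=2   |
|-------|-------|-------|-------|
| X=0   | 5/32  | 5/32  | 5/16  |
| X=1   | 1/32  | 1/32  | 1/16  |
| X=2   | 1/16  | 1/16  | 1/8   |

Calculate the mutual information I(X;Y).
Marginal P(X) (row sums):
  P(X=0) = 5/32 + 5/32 + 5/16 = 5/8
  P(X=1) = 1/32 + 1/32 + 1/16 = 1/8
  P(X=2) = 1/16 + 1/16 + 1/8 = 1/4
Marginal P(Y) (column sums):
  P(Y=0) = 5/32 + 1/32 + 1/16 = 1/4
  P(Y=1) = 5/32 + 1/32 + 1/16 = 1/4
  P(Y=2) = 5/16 + 1/16 + 1/8 = 1/2

H(X) = -[(5/8)·log₂(5/8) + (1/8)·log₂(1/8) + (1/4)·log₂(1/4)]
  = 0.4238 + 0.3750 + 0.5000
  = 1.2988 bits
H(Y) = -[(1/4)·log₂(1/4) + (1/4)·log₂(1/4) + (1/2)·log₂(1/2)]
  = 0.5000 + 0.5000 + 0.5000
  = 1.5000 bits
H(X,Y) = -[(5/32)·log₂(5/32) + (5/32)·log₂(5/32) + (5/16)·log₂(5/16) + (1/32)·log₂(1/32) + (1/32)·log₂(1/32) + (1/16)·log₂(1/16) + (1/16)·log₂(1/16) + (1/16)·log₂(1/16) + (1/8)·log₂(1/8)]
  = 0.4184 + 0.4184 + 0.5244 + 0.1563 + 0.1563 + 0.2500 + 0.2500 + 0.2500 + 0.3750
  = 2.7988 bits

I(X;Y) = H(X) + H(Y) - H(X,Y)
  = 1.2988 + 1.5000 - 2.7988
  = 0.0000 bits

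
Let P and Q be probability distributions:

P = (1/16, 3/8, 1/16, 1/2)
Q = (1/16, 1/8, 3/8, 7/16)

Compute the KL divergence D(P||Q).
D(P||Q) = Σ P(i) log₂(P(i)/Q(i))
  i=0: (1/16) × log₂((1/16)/(1/16)) = (1/16) × log₂(1) = 0.0000
  i=1: (3/8) × log₂((3/8)/(1/8)) = (3/8) × log₂(3) = 0.5944
  i=2: (1/16) × log₂((1/16)/(3/8)) = (1/16) × log₂(1/6) = -0.1616
  i=3: (1/2) × log₂((1/2)/(7/16)) = (1/2) × log₂(8/7) = 0.0963
D(P||Q) = 0.0000 + 0.5944 - 0.1616 + 0.0963
  = 0.5291 bits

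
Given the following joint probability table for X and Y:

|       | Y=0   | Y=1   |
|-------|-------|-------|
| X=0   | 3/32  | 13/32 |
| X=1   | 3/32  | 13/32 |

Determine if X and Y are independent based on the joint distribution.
Marginal P(X) (row sums):
  P(X=0) = 3/32 + 13/32 = 1/2
  P(X=1) = 3/32 + 13/32 = 1/2
Marginal P(Y) (column sums):
  P(Y=0) = 3/32 + 3/32 = 3/16
  P(Y=1) = 13/32 + 13/32 = 13/16

X and Y are independent iff P(X=i,Y=j) = P(X=i)·P(Y=j) for every cell.
  P(X=0)·P(Y=0) = 1/2 × 3/16 = 3/32 = P(X=0,Y=0) ✓
  P(X=0)·P(Y=1) = 1/2 × 13/16 = 13/32 = P(X=0,Y=1) ✓
  P(X=1)·P(Y=0) = 1/2 × 3/16 = 3/32 = P(X=1,Y=0) ✓
  P(X=1)·P(Y=1) = 1/2 × 13/16 = 13/32 = P(X=1,Y=1) ✓

Yes, X and Y are independent: every cell factors, so I(X;Y) = 0 bits.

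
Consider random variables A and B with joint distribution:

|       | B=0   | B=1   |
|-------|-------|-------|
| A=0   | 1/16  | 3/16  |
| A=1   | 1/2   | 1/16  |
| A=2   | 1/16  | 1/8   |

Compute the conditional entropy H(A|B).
Marginal P(B) (column sums):
  P(B=0) = 1/16 + 1/2 + 1/16 = 5/8
  P(B=1) = 3/16 + 1/16 + 1/8 = 3/8

H(A|B) = -Σ P(A,B)·log₂ P(A|B), where P(A|B) = P(A,B) / P(B)
  (A=0,B=0): P(A|B) = (1/16)/(5/8) = 1/10;  -(1/16)·log₂(1/10) = 0.2076
  (A=0,B=1): P(A|B) = (3/16)/(3/8) = 1/2;  -(3/16)·log₂(1/2) = 0.1875
  (A=1,B=0): P(A|B) = (1/2)/(5/8) = 4/5;  -(1/2)·log₂(4/5) = 0.1610
  (A=1,B=1): P(A|B) = (1/16)/(3/8) = 1/6;  -(1/16)·log₂(1/6) = 0.1616
  (A=2,B=0): P(A|B) = (1/16)/(5/8) = 1/10;  -(1/16)·log₂(1/10) = 0.2076
  (A=2,B=1): P(A|B) = (1/8)/(3/8) = 1/3;  -(1/8)·log₂(1/3) = 0.1981
H(A|B) = 0.2076 + 0.1875 + 0.1610 + 0.1616 + 0.2076 + 0.1981
  = 1.1234 bits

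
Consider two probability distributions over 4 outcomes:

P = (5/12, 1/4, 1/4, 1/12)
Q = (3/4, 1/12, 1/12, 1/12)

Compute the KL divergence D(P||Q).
D(P||Q) = Σ P(i) log₂(P(i)/Q(i))
  i=0: (5/12) × log₂((5/12)/(3/4)) = (5/12) × log₂(5/9) = -0.3533
  i=1: (1/4) × log₂((1/4)/(1/12)) = (1/4) × log₂(3) = 0.3962
  i=2: (1/4) × log₂((1/4)/(1/12)) = (1/4) × log₂(3) = 0.3962
  i=3: (1/12) × log₂((1/12)/(1/12)) = (1/12) × log₂(1) = 0.0000
D(P||Q) = -0.3533 + 0.3962 + 0.3962 + 0.0000
  = 0.4391 bits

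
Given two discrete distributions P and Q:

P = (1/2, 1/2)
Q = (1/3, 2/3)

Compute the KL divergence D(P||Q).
D(P||Q) = Σ P(i) log₂(P(i)/Q(i))
  i=0: (1/2) × log₂((1/2)/(1/3)) = (1/2) × log₂(3/2) = 0.2925
  i=1: (1/2) × log₂((1/2)/(2/3)) = (1/2) × log₂(3/4) = -0.2075
D(P||Q) = 0.2925 - 0.2075
  = 0.0850 bits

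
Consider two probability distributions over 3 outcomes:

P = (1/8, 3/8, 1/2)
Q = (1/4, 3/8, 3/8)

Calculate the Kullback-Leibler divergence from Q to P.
D(P||Q) = Σ P(i) log₂(P(i)/Q(i))
  i=0: (1/8) × log₂((1/8)/(1/4)) = (1/8) × log₂(1/2) = -0.1250
  i=1: (3/8) × log₂((3/8)/(3/8)) = (3/8) × log₂(1) = 0.0000
  i=2: (1/2) × log₂((1/2)/(3/8)) = (1/2) × log₂(4/3) = 0.2075
D(P||Q) = -0.1250 + 0.0000 + 0.2075
  = 0.0825 bits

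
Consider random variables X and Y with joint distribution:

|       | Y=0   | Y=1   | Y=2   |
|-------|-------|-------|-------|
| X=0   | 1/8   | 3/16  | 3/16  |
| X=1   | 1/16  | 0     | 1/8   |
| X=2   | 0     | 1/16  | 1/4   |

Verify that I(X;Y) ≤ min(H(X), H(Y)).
Marginal P(X) (row sums):
  P(X=0) = 1/8 + 3/16 + 3/16 = 1/2
  P(X=1) = 1/16 + 0 + 1/8 = 3/16
  P(X=2) = 0 + 1/16 + 1/4 = 5/16
Marginal P(Y) (column sums):
  P(Y=0) = 1/8 + 1/16 + 0 = 3/16
  P(Y=1) = 3/16 + 0 + 1/16 = 1/4
  P(Y=2) = 3/16 + 1/8 + 1/4 = 9/16

H(X) = -[(1/2)·log₂(1/2) + (3/16)·log₂(3/16) + (5/16)·log₂(5/16)]
  = 0.5000 + 0.4528 + 0.5244
  = 1.4772 bits
H(Y) = -[(3/16)·log₂(3/16) + (1/4)·log₂(1/4) + (9/16)·log₂(9/16)]
  = 0.4528 + 0.5000 + 0.4669
  = 1.4197 bits
H(X,Y) = -[(1/8)·log₂(1/8) + (3/16)·log₂(3/16) + (3/16)·log₂(3/16) + (1/16)·log₂(1/16) + (1/8)·log₂(1/8) + (1/16)·log₂(1/16) + (1/4)·log₂(1/4)]
  = 0.3750 + 0.4528 + 0.4528 + 0.2500 + 0.3750 + 0.2500 + 0.5000
  = 2.6556 bits

I(X;Y) = H(X) + H(Y) - H(X,Y)
  = 1.4772 + 1.4197 - 2.6556
  = 0.2413 bits

min(H(X), H(Y)) = min(1.4772, 1.4197) = 1.4197 bits
Since 0.2413 ≤ 1.4197, the bound is satisfied ✓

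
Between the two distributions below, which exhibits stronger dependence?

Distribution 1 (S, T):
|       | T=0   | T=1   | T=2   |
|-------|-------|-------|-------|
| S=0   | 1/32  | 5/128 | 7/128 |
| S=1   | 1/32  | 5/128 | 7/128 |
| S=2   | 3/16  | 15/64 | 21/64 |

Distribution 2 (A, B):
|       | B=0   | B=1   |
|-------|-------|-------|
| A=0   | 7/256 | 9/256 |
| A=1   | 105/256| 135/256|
Distribution 1 (S, T):
Marginal P(S) (row sums):
  P(S=0) = 1/32 + 5/128 + 7/128 = 1/8
  P(S=1) = 1/32 + 5/128 + 7/128 = 1/8
  P(S=2) = 3/16 + 15/64 + 21/64 = 3/4
Marginal P(T) (column sums):
  P(T=0) = 1/32 + 1/32 + 3/16 = 1/4
  P(T=1) = 5/128 + 5/128 + 15/64 = 5/16
  P(T=2) = 7/128 + 7/128 + 21/64 = 7/16

H(S) = -[(1/8)·log₂(1/8) + (1/8)·log₂(1/8) + (3/4)·log₂(3/4)]
  = 0.3750 + 0.3750 + 0.3113
  = 1.0613 bits
H(T) = -[(1/4)·log₂(1/4) + (5/16)·log₂(5/16) + (7/16)·log₂(7/16)]
  = 0.5000 + 0.5244 + 0.5218
  = 1.5462 bits
H(S,T) = -[(1/32)·log₂(1/32) + (5/128)·log₂(5/128) + (7/128)·log₂(7/128) + (1/32)·log₂(1/32) + (5/128)·log₂(5/128) + (7/128)·log₂(7/128) + (3/16)·log₂(3/16) + (15/64)·log₂(15/64) + (21/64)·log₂(21/64)]
  = 0.1563 + 0.1827 + 0.2293 + 0.1563 + 0.1827 + 0.2293 + 0.4528 + 0.4906 + 0.5275
  = 2.6075 bits

I(S;T) = H(S) + H(T) - H(S,T)
  = 1.0613 + 1.5462 - 2.6075
  = 0.0000 bits

Distribution 2 (A, B):
Marginal P(A) (row sums):
  P(A=0) = 7/256 + 9/256 = 1/16
  P(A=1) = 105/256 + 135/256 = 15/16
Marginal P(B) (column sums):
  P(B=0) = 7/256 + 105/256 = 7/16
  P(B=1) = 9/256 + 135/256 = 9/16

H(A) = -[(1/16)·log₂(1/16) + (15/16)·log₂(15/16)]
  = 0.2500 + 0.0873
  = 0.3373 bits
H(B) = -[(7/16)·log₂(7/16) + (9/16)·log₂(9/16)]
  = 0.5218 + 0.4669
  = 0.9887 bits
H(A,B) = -[(7/256)·log₂(7/256) + (9/256)·log₂(9/256) + (105/256)·log₂(105/256) + (135/256)·log₂(135/256)]
  = 0.1420 + 0.1698 + 0.5274 + 0.4868
  = 1.3260 bits

I(A;B) = H(A) + H(B) - H(A,B)
  = 0.3373 + 0.9887 - 1.3260
  = 0.0000 bits

Both joint tables factor as the product of their marginals, so I(S;T) = I(A;B) = 0 bits: neither is larger (both pairs are independent).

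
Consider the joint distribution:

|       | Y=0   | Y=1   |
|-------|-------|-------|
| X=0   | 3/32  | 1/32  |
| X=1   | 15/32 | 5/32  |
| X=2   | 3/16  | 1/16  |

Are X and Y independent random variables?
Marginal P(X) (row sums):
  P(X=0) = 3/32 + 1/32 = 1/8
  P(X=1) = 15/32 + 5/32 = 5/8
  P(X=2) = 3/16 + 1/16 = 1/4
Marginal P(Y) (column sums):
  P(Y=0) = 3/32 + 15/32 + 3/16 = 3/4
  P(Y=1) = 1/32 + 5/32 + 1/16 = 1/4

X and Y are independent iff P(X=i,Y=j) = P(X=i)·P(Y=j) for every cell.
  P(X=0)·P(Y=0) = 1/8 × 3/4 = 3/32 = P(X=0,Y=0) ✓
  P(X=0)·P(Y=1) = 1/8 × 1/4 = 1/32 = P(X=0,Y=1) ✓
  P(X=1)·P(Y=0) = 5/8 × 3/4 = 15/32 = P(X=1,Y=0) ✓
  P(X=1)·P(Y=1) = 5/8 × 1/4 = 5/32 = P(X=1,Y=1) ✓
  P(X=2)·P(Y=0) = 1/4 × 3/4 = 3/16 = P(X=2,Y=0) ✓
  P(X=2)·P(Y=1) = 1/4 × 1/4 = 1/16 = P(X=2,Y=1) ✓

Yes, X and Y are independent: every cell factors, so I(X;Y) = 0 bits.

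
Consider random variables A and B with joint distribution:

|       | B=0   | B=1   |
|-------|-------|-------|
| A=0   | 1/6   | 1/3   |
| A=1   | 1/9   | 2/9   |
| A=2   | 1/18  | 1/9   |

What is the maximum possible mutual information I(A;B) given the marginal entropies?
The upper bound on mutual information is I(A;B) ≤ min(H(A), H(B)).

Marginal P(A) (row sums):
  P(A=0) = 1/6 + 1/3 = 1/2
  P(A=1) = 1/9 + 2/9 = 1/3
  P(A=2) = 1/18 + 1/9 = 1/6
Marginal P(B) (column sums):
  P(B=0) = 1/6 + 1/9 + 1/18 = 1/3
  P(B=1) = 1/3 + 2/9 + 1/9 = 2/3

H(A) = -[(1/2)·log₂(1/2) + (1/3)·log₂(1/3) + (1/6)·log₂(1/6)]
  = 0.5000 + 0.5283 + 0.4308
  = 1.4591 bits
H(B) = -[(1/3)·log₂(1/3) + (2/3)·log₂(2/3)]
  = 0.5283 + 0.3900
  = 0.9183 bits

Maximum possible I(A;B) = min(1.4591, 0.9183) = 0.9183 bits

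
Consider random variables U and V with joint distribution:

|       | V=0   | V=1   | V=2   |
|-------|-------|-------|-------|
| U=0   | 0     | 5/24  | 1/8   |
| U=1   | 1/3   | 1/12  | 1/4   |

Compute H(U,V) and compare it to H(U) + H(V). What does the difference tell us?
Marginal P(U) (row sums):
  P(U=0) = 0 + 5/24 + 1/8 = 1/3
  P(U=1) = 1/3 + 1/12 + 1/4 = 2/3
Marginal P(V) (column sums):
  P(V=0) = 0 + 1/3 = 1/3
  P(V=1) = 5/24 + 1/12 = 7/24
  P(V=2) = 1/8 + 1/4 = 3/8

H(U,V) = -[(5/24)·log₂(5/24) + (1/8)·log₂(1/8) + (1/3)·log₂(1/3) + (1/12)·log₂(1/12) + (1/4)·log₂(1/4)]
  = 0.4715 + 0.3750 + 0.5283 + 0.2987 + 0.5000
  = 2.1735 bits
H(U) = -[(1/3)·log₂(1/3) + (2/3)·log₂(2/3)]
  = 0.5283 + 0.3900
  = 0.9183 bits
H(V) = -[(1/3)·log₂(1/3) + (7/24)·log₂(7/24) + (3/8)·log₂(3/8)]
  = 0.5283 + 0.5185 + 0.5306
  = 1.5774 bits

H(U) + H(V) = 0.9183 + 1.5774 = 2.4957 bits
Difference: H(U) + H(V) - H(U,V) = 2.4957 - 2.1735 = 0.3222 bits = I(U;V)

The difference is the mutual information; it is positive here, so U and V are dependent (knowing one reduces uncertainty about the other by 0.3222 bits).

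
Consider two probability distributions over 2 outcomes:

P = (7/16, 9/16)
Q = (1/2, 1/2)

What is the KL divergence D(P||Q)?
D(P||Q) = Σ P(i) log₂(P(i)/Q(i))
  i=0: (7/16) × log₂((7/16)/(1/2)) = (7/16) × log₂(7/8) = -0.0843
  i=1: (9/16) × log₂((9/16)/(1/2)) = (9/16) × log₂(9/8) = 0.0956
D(P||Q) = -0.0843 + 0.0956
  = 0.0113 bits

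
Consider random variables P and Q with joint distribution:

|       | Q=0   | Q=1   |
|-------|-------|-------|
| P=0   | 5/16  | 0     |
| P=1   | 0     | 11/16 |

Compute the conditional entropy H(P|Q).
Marginal P(Q) (column sums):
  P(Q=0) = 5/16 + 0 = 5/16
  P(Q=1) = 0 + 11/16 = 11/16

H(P|Q) = -Σ P(P,Q)·log₂ P(P|Q), where P(P|Q) = P(P,Q) / P(Q)
  (cells with P(P,Q) = 0 contribute 0)
  (P=0,Q=0): P(P|Q) = (5/16)/(5/16) = 1;  -(5/16)·log₂(1) = 0.0000
  (P=1,Q=1): P(P|Q) = (11/16)/(11/16) = 1;  -(11/16)·log₂(1) = 0.0000
H(P|Q) = 0.0000 + 0.0000
  = 0.0000 bits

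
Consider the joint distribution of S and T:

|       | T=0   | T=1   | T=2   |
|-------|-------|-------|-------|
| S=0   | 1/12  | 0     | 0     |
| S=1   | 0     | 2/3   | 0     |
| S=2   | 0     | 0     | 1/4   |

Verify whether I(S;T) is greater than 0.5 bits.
Marginal P(S) (row sums):
  P(S=0) = 1/12 + 0 + 0 = 1/12
  P(S=1) = 0 + 2/3 + 0 = 2/3
  P(S=2) = 0 + 0 + 1/4 = 1/4
Marginal P(T) (column sums):
  P(T=0) = 1/12 + 0 + 0 = 1/12
  P(T=1) = 0 + 2/3 + 0 = 2/3
  P(T=2) = 0 + 0 + 1/4 = 1/4

H(S) = -[(1/12)·log₂(1/12) + (2/3)·log₂(2/3) + (1/4)·log₂(1/4)]
  = 0.2987 + 0.3900 + 0.5000
  = 1.1887 bits
H(T) = -[(1/12)·log₂(1/12) + (2/3)·log₂(2/3) + (1/4)·log₂(1/4)]
  = 0.2987 + 0.3900 + 0.5000
  = 1.1887 bits
H(S,T) = -[(1/12)·log₂(1/12) + (2/3)·log₂(2/3) + (1/4)·log₂(1/4)]
  = 0.2987 + 0.3900 + 0.5000
  = 1.1887 bits

I(S;T) = H(S) + H(T) - H(S,T)
  = 1.1887 + 1.1887 - 1.1887
  = 1.1887 bits

Yes. I(S;T) = 1.1887 bits, which is > 0.5 bits.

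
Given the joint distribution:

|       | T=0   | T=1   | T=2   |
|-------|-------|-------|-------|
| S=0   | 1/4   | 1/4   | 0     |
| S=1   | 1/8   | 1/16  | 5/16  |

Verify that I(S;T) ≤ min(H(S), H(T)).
Marginal P(S) (row sums):
  P(S=0) = 1/4 + 1/4 + 0 = 1/2
  P(S=1) = 1/8 + 1/16 + 5/16 = 1/2
Marginal P(T) (column sums):
  P(T=0) = 1/4 + 1/8 = 3/8
  P(T=1) = 1/4 + 1/16 = 5/16
  P(T=2) = 0 + 5/16 = 5/16

H(S) = -[(1/2)·log₂(1/2) + (1/2)·log₂(1/2)]
  = 0.5000 + 0.5000
  = 1.0000 bits
H(T) = -[(3/8)·log₂(3/8) + (5/16)·log₂(5/16) + (5/16)·log₂(5/16)]
  = 0.5306 + 0.5244 + 0.5244
  = 1.5794 bits
H(S,T) = -[(1/4)·log₂(1/4) + (1/4)·log₂(1/4) + (1/8)·log₂(1/8) + (1/16)·log₂(1/16) + (5/16)·log₂(5/16)]
  = 0.5000 + 0.5000 + 0.3750 + 0.2500 + 0.5244
  = 2.1494 bits

I(S;T) = H(S) + H(T) - H(S,T)
  = 1.0000 + 1.5794 - 2.1494
  = 0.4300 bits

min(H(S), H(T)) = min(1.0000, 1.5794) = 1.0000 bits
Since 0.4300 ≤ 1.0000, the bound is satisfied ✓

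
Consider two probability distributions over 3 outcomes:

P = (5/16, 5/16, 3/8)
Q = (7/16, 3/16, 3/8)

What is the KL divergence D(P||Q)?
D(P||Q) = Σ P(i) log₂(P(i)/Q(i))
  i=0: (5/16) × log₂((5/16)/(7/16)) = (5/16) × log₂(5/7) = -0.1517
  i=1: (5/16) × log₂((5/16)/(3/16)) = (5/16) × log₂(5/3) = 0.2303
  i=2: (3/8) × log₂((3/8)/(3/8)) = (3/8) × log₂(1) = 0.0000
D(P||Q) = -0.1517 + 0.2303 + 0.0000
  = 0.0786 bits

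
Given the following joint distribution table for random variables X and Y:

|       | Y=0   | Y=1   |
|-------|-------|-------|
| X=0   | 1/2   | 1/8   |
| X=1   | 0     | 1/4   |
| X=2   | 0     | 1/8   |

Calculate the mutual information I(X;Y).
Marginal P(X) (row sums):
  P(X=0) = 1/2 + 1/8 = 5/8
  P(X=1) = 0 + 1/4 = 1/4
  P(X=2) = 0 + 1/8 = 1/8
Marginal P(Y) (column sums):
  P(Y=0) = 1/2 + 0 + 0 = 1/2
  P(Y=1) = 1/8 + 1/4 + 1/8 = 1/2

H(X) = -[(5/8)·log₂(5/8) + (1/4)·log₂(1/4) + (1/8)·log₂(1/8)]
  = 0.4238 + 0.5000 + 0.3750
  = 1.2988 bits
H(Y) = -[(1/2)·log₂(1/2) + (1/2)·log₂(1/2)]
  = 0.5000 + 0.5000
  = 1.0000 bits
H(X,Y) = -[(1/2)·log₂(1/2) + (1/8)·log₂(1/8) + (1/4)·log₂(1/4) + (1/8)·log₂(1/8)]
  = 0.5000 + 0.3750 + 0.5000 + 0.3750
  = 1.7500 bits

I(X;Y) = H(X) + H(Y) - H(X,Y)
  = 1.2988 + 1.0000 - 1.7500
  = 0.5488 bits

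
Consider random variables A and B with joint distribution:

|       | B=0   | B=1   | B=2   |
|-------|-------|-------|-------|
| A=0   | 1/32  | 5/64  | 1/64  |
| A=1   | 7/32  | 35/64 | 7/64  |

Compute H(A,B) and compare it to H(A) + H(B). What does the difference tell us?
Marginal P(A) (row sums):
  P(A=0) = 1/32 + 5/64 + 1/64 = 1/8
  P(A=1) = 7/32 + 35/64 + 7/64 = 7/8
Marginal P(B) (column sums):
  P(B=0) = 1/32 + 7/32 = 1/4
  P(B=1) = 5/64 + 35/64 = 5/8
  P(B=2) = 1/64 + 7/64 = 1/8

H(A,B) = -[(1/32)·log₂(1/32) + (5/64)·log₂(5/64) + (1/64)·log₂(1/64) + (7/32)·log₂(7/32) + (35/64)·log₂(35/64) + (7/64)·log₂(7/64)]
  = 0.1563 + 0.2873 + 0.0938 + 0.4796 + 0.4762 + 0.3492
  = 1.8424 bits
H(A) = -[(1/8)·log₂(1/8) + (7/8)·log₂(7/8)]
  = 0.3750 + 0.1686
  = 0.5436 bits
H(B) = -[(1/4)·log₂(1/4) + (5/8)·log₂(5/8) + (1/8)·log₂(1/8)]
  = 0.5000 + 0.4238 + 0.3750
  = 1.2988 bits

H(A) + H(B) = 0.5436 + 1.2988 = 1.8424 bits
Difference: H(A) + H(B) - H(A,B) = 1.8424 - 1.8424 = 0.0000 bits = I(A;B)

The difference is the mutual information; it is 0 here, so A and B are independent (the joint entropy equals the sum of the marginal entropies).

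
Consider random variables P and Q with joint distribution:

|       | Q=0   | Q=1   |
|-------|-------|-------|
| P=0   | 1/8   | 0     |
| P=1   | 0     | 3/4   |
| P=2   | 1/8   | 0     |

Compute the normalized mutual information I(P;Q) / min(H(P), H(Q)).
Marginal P(P) (row sums):
  P(P=0) = 1/8 + 0 = 1/8
  P(P=1) = 0 + 3/4 = 3/4
  P(P=2) = 1/8 + 0 = 1/8
Marginal P(Q) (column sums):
  P(Q=0) = 1/8 + 0 + 1/8 = 1/4
  P(Q=1) = 0 + 3/4 + 0 = 3/4

H(P) = -[(1/8)·log₂(1/8) + (3/4)·log₂(3/4) + (1/8)·log₂(1/8)]
  = 0.3750 + 0.3113 + 0.3750
  = 1.0613 bits
H(Q) = -[(1/4)·log₂(1/4) + (3/4)·log₂(3/4)]
  = 0.5000 + 0.3113
  = 0.8113 bits
H(P,Q) = -[(1/8)·log₂(1/8) + (3/4)·log₂(3/4) + (1/8)·log₂(1/8)]
  = 0.3750 + 0.3113 + 0.3750
  = 1.0613 bits

I(P;Q) = H(P) + H(Q) - H(P,Q)
  = 1.0613 + 0.8113 - 1.0613
  = 0.8113 bits

min(H(P), H(Q)) = min(1.0613, 0.8113) = 0.8113 bits
Normalized MI = 0.8113 / 0.8113 = 1.0000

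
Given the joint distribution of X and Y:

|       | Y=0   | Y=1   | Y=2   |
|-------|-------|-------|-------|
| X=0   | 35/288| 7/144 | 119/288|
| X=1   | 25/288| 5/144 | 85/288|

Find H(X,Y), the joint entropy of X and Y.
H(X,Y) = -Σ P(X,Y) log₂ P(X,Y), summed over the non-zero cells:
H(X,Y) = -[(35/288)·log₂(35/288) + (7/144)·log₂(7/144) + (119/288)·log₂(119/288) + (25/288)·log₂(25/288) + (5/144)·log₂(5/144) + (85/288)·log₂(85/288)]
  = 0.3695 + 0.2121 + 0.5269 + 0.3061 + 0.1683 + 0.5196
  = 2.1025 bits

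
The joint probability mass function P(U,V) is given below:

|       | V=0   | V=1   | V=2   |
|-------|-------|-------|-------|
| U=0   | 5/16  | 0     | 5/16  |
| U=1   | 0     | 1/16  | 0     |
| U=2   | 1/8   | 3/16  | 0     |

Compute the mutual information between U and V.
Marginal P(U) (row sums):
  P(U=0) = 5/16 + 0 + 5/16 = 5/8
  P(U=1) = 0 + 1/16 + 0 = 1/16
  P(U=2) = 1/8 + 3/16 + 0 = 5/16
Marginal P(V) (column sums):
  P(V=0) = 5/16 + 0 + 1/8 = 7/16
  P(V=1) = 0 + 1/16 + 3/16 = 1/4
  P(V=2) = 5/16 + 0 + 0 = 5/16

H(U) = -[(5/8)·log₂(5/8) + (1/16)·log₂(1/16) + (5/16)·log₂(5/16)]
  = 0.4238 + 0.2500 + 0.5244
  = 1.1982 bits
H(V) = -[(7/16)·log₂(7/16) + (1/4)·log₂(1/4) + (5/16)·log₂(5/16)]
  = 0.5218 + 0.5000 + 0.5244
  = 1.5462 bits
H(U,V) = -[(5/16)·log₂(5/16) + (5/16)·log₂(5/16) + (1/16)·log₂(1/16) + (1/8)·log₂(1/8) + (3/16)·log₂(3/16)]
  = 0.5244 + 0.5244 + 0.2500 + 0.3750 + 0.4528
  = 2.1266 bits

I(U;V) = H(U) + H(V) - H(U,V)
  = 1.1982 + 1.5462 - 2.1266
  = 0.6178 bits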